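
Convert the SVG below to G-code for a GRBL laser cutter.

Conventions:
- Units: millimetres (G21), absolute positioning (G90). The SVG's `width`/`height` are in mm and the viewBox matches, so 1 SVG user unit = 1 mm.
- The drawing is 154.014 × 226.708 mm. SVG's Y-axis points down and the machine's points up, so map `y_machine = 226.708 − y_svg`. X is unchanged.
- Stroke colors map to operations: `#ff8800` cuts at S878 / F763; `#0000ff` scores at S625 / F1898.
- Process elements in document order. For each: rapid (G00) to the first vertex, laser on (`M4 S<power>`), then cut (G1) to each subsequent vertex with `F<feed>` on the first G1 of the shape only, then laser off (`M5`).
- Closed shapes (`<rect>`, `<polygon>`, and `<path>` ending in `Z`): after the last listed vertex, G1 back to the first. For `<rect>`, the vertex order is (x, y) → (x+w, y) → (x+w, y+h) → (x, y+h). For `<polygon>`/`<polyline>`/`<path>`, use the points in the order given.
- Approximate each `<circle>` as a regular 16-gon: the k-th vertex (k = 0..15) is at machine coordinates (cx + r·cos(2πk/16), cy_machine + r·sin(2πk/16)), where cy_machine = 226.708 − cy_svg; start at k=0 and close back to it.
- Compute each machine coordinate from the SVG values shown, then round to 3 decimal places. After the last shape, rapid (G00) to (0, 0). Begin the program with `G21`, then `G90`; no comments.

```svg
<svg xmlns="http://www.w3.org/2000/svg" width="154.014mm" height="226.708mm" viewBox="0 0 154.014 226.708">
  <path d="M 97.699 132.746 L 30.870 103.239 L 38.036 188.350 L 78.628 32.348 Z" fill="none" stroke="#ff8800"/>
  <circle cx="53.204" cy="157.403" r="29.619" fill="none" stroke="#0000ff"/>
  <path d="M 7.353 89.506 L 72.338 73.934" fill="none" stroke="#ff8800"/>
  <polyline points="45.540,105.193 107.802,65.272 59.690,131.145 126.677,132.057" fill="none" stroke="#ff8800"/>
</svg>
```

1 u = 1 mm; y_m = 226.708 − y.

[1] `<path>` closed polygon, #ff8800→cut S878 F763: (97.699,93.962) → (30.870,123.469) → (38.036,38.358) → (78.628,194.360) → (97.699,93.962) (closed)

[2] `<circle>` circle, #0000ff→score S625 F1898: (82.823,69.305) → (80.568,80.640) → (74.148,90.249) → (64.539,96.669) → (53.204,98.924) → (41.869,96.669) → (32.260,90.249) → (25.840,80.640) → (23.585,69.305) → (25.840,57.970) → (32.260,48.361) → (41.869,41.941) → (53.204,39.686) → (64.539,41.941) → (74.148,48.361) → (80.568,57.970) → (82.823,69.305) (closed)

[3] `<path>` line segment, #ff8800→cut S878 F763: (7.353,137.202) → (72.338,152.774)

[4] `<polyline>` open polyline, #ff8800→cut S878 F763: (45.540,121.515) → (107.802,161.436) → (59.690,95.563) → (126.677,94.651)

G21
G90
G00 X97.699 Y93.962
M4 S878
G1 X30.870 Y123.469 F763
G1 X38.036 Y38.358
G1 X78.628 Y194.360
G1 X97.699 Y93.962
M5
G00 X82.823 Y69.305
M4 S625
G1 X80.568 Y80.640 F1898
G1 X74.148 Y90.249
G1 X64.539 Y96.669
G1 X53.204 Y98.924
G1 X41.869 Y96.669
G1 X32.260 Y90.249
G1 X25.840 Y80.640
G1 X23.585 Y69.305
G1 X25.840 Y57.970
G1 X32.260 Y48.361
G1 X41.869 Y41.941
G1 X53.204 Y39.686
G1 X64.539 Y41.941
G1 X74.148 Y48.361
G1 X80.568 Y57.970
G1 X82.823 Y69.305
M5
G00 X7.353 Y137.202
M4 S878
G1 X72.338 Y152.774 F763
M5
G00 X45.540 Y121.515
M4 S878
G1 X107.802 Y161.436 F763
G1 X59.690 Y95.563
G1 X126.677 Y94.651
M5
G00 X0.000 Y0.000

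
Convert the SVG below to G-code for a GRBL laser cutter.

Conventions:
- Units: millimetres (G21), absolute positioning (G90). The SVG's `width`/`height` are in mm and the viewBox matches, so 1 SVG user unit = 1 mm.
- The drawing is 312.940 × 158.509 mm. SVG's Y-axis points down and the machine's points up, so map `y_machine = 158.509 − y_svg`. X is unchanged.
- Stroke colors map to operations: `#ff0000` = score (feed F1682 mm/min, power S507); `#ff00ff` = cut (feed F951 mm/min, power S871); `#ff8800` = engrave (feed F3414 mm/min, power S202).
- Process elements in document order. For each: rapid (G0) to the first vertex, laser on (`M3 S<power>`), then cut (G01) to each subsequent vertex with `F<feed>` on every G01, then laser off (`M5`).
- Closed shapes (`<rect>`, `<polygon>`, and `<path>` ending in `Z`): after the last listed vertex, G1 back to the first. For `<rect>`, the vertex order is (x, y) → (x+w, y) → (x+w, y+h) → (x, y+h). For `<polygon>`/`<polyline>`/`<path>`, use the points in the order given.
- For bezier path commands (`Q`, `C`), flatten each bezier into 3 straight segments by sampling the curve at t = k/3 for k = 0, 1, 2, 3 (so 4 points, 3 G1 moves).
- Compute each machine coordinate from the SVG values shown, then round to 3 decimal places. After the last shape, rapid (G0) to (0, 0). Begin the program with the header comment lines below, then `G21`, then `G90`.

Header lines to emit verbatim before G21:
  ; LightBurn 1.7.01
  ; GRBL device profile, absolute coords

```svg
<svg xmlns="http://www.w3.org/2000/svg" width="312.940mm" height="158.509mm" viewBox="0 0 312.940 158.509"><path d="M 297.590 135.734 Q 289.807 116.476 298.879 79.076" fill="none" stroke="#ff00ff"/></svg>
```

; LightBurn 1.7.01
; GRBL device profile, absolute coords
G21
G90
G0 X297.590 Y22.775
M3 S871
G01 X294.274 Y37.629 F951
G01 X294.704 Y56.515 F951
G01 X298.879 Y79.433 F951
M5
G0 X0.000 Y0.000

Since the viewBox matches the mm dimensions, user units are millimetres directly. The only transform is the Y-flip y_m = 158.509 − y_svg.

Shape 1 is a quadratic bezier drawn with `<path>`. Its stroke #ff00ff means cut at S871, F951. After flipping Y the toolpath is (297.590,22.775) → (294.274,37.629) → (294.704,56.515) → (298.879,79.433).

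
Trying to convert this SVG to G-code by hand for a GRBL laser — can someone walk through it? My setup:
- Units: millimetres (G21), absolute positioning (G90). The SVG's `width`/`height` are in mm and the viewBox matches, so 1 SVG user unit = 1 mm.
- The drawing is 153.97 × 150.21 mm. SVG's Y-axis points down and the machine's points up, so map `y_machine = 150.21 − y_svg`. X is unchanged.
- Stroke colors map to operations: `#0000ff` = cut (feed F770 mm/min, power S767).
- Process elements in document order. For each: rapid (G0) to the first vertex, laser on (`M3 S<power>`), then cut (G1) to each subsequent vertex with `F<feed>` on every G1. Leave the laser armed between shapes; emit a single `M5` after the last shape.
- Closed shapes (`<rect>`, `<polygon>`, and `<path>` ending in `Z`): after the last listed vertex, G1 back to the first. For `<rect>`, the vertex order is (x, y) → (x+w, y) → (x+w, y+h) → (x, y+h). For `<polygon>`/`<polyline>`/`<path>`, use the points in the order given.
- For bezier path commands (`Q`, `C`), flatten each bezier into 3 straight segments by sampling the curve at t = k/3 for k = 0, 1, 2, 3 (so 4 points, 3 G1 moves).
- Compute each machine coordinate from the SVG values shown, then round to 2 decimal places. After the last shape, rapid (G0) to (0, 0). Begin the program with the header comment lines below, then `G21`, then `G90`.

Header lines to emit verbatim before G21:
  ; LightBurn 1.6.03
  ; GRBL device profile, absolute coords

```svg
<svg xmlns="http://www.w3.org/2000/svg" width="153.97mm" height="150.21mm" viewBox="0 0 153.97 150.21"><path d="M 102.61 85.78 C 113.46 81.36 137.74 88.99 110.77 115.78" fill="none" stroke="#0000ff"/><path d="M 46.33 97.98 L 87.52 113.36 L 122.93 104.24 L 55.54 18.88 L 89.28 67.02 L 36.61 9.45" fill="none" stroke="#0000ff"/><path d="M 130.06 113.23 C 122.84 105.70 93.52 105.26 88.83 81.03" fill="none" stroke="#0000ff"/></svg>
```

Since the viewBox matches the mm dimensions, user units are millimetres directly. The only transform is the Y-flip y_m = 150.21 − y_svg.

Shape 1 is a cubic bezier drawn with `<path>`. Its stroke #0000ff means cut at S767, F770. After flipping Y the toolpath is (102.61,64.43) → (115.54,64.57) → (123.05,55.10) → (110.77,34.43).

Shape 2 is a open polyline drawn with `<path>`. Its stroke #0000ff means cut at S767, F770. After flipping Y the toolpath is (46.33,52.23) → (87.52,36.85) → (122.93,45.97) → (55.54,131.33) → (89.28,83.19) → (36.61,140.76).

Shape 3 is a cubic bezier drawn with `<path>`. Its stroke #0000ff means cut at S767, F770. After flipping Y the toolpath is (130.06,36.98) → (117.20,43.29) → (100.00,51.74) → (88.83,69.18).

; LightBurn 1.6.03
; GRBL device profile, absolute coords
G21
G90
G0 X102.61 Y64.43
M3 S767
G1 X115.54 Y64.57 F770
G1 X123.05 Y55.10 F770
G1 X110.77 Y34.43 F770
G0 X46.33 Y52.23
M3 S767
G1 X87.52 Y36.85 F770
G1 X122.93 Y45.97 F770
G1 X55.54 Y131.33 F770
G1 X89.28 Y83.19 F770
G1 X36.61 Y140.76 F770
G0 X130.06 Y36.98
M3 S767
G1 X117.20 Y43.29 F770
G1 X100.00 Y51.74 F770
G1 X88.83 Y69.18 F770
M5
G0 X0.00 Y0.00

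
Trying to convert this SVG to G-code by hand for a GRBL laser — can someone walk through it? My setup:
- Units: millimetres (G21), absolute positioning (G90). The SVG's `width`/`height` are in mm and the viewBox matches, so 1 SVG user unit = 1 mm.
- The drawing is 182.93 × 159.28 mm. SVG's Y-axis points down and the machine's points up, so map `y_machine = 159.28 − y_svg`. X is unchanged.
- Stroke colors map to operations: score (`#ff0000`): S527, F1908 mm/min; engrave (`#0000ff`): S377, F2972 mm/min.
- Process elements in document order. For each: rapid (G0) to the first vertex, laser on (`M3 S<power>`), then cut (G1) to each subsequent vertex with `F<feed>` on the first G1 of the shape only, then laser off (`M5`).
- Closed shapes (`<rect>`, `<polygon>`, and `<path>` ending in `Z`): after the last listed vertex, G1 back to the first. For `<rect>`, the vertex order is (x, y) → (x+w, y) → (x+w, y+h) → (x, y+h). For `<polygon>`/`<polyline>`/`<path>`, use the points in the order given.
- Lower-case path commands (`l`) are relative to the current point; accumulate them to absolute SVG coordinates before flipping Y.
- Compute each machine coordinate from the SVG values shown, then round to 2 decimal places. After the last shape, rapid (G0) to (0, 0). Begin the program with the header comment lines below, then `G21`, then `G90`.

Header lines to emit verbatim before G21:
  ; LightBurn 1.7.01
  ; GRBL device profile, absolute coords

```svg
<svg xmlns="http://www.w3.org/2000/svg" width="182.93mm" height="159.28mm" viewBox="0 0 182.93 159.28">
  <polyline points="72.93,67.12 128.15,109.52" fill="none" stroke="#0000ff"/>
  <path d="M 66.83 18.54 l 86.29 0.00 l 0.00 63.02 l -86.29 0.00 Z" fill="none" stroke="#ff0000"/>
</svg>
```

viewBox `0 0 182.93 159.28` with mm width/height → 1 unit = 1 mm. Flip: y_m = 159.28 − y_svg.

**Shape 1** — `<polyline>` line segment, stroke `#0000ff` → engrave (S377, F2972). Machine vertices: (72.93,92.16) → (128.15,49.76). Open path.

**Shape 2** — `<path>` rectangle, stroke `#ff0000` → score (S527, F1908). Machine vertices: (66.83,140.74) → (153.12,140.74) → (153.12,77.72) → (66.83,77.72) → (66.83,140.74). Closed: final G1 returns to the first vertex.

; LightBurn 1.7.01
; GRBL device profile, absolute coords
G21
G90
G0 X72.93 Y92.16
M3 S377
G1 X128.15 Y49.76 F2972
M5
G0 X66.83 Y140.74
M3 S527
G1 X153.12 Y140.74 F1908
G1 X153.12 Y77.72
G1 X66.83 Y77.72
G1 X66.83 Y140.74
M5
G0 X0.00 Y0.00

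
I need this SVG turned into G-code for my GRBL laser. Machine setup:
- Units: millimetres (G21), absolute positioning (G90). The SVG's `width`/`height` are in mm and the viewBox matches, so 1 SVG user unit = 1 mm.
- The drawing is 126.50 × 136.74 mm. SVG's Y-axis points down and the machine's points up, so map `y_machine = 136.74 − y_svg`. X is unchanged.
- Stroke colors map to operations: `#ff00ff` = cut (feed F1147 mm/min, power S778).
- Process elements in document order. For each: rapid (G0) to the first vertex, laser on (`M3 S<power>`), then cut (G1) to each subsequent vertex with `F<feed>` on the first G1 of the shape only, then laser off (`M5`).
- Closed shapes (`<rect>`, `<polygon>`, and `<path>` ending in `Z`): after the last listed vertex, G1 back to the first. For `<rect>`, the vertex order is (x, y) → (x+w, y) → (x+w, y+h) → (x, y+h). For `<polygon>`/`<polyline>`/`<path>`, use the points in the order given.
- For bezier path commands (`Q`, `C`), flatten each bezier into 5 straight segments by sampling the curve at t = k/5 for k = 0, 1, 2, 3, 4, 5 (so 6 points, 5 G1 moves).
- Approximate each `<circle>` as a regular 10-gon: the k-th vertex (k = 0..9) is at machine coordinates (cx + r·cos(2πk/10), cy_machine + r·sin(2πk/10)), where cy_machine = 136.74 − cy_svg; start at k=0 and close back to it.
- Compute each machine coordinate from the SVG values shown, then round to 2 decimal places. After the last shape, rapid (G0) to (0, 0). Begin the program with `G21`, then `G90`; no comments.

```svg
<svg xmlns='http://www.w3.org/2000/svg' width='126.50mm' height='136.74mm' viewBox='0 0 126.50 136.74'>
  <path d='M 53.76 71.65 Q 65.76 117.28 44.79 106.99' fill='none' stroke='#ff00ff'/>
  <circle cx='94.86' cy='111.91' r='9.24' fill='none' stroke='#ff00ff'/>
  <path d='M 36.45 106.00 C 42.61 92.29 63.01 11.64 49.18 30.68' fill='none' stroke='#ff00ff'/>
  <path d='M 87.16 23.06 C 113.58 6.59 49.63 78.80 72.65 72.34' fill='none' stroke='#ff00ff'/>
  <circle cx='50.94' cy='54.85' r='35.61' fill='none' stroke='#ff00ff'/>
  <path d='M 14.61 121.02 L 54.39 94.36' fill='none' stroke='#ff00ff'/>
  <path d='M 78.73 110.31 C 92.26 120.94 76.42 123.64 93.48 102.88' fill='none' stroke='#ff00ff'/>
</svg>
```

Since the viewBox matches the mm dimensions, user units are millimetres directly. The only transform is the Y-flip y_m = 136.74 − y_svg.

Shape 1 is a quadratic bezier drawn with `<path>`. Its stroke #ff00ff means cut at S778, F1147. After flipping Y the toolpath is (53.76,65.09) → (57.24,49.07) → (58.08,37.53) → (56.29,30.47) → (51.86,27.87) → (44.79,29.75).

Shape 2 is a circle drawn with `<circle>`. Its stroke #ff00ff means cut at S778, F1147. After flipping Y the toolpath is (104.10,24.83) → (102.34,30.26) → (97.72,33.62) → (92.00,33.62) → (87.38,30.26) → (85.62,24.83) → (87.38,19.40) → (92.00,16.04) → (97.72,16.04) → (102.34,19.40) → (104.10,24.83), returning to the start.

Shape 3 is a cubic bezier drawn with `<path>`. Its stroke #ff00ff means cut at S778, F1147. After flipping Y the toolpath is (36.45,30.74) → (41.47,45.67) → (47.58,68.66) → (52.45,91.72) → (53.76,106.85) → (49.18,106.06).

Shape 4 is a cubic bezier drawn with `<path>`. Its stroke #ff00ff means cut at S778, F1147. After flipping Y the toolpath is (87.16,113.68) → (93.59,114.26) → (86.84,101.59) → (75.42,83.70) → (67.86,68.63) → (72.65,64.40).

Shape 5 is a circle drawn with `<circle>`. Its stroke #ff00ff means cut at S778, F1147. After flipping Y the toolpath is (86.55,81.89) → (79.75,102.82) → (61.94,115.76) → (39.94,115.76) → (22.13,102.82) → (15.33,81.89) → (22.13,60.96) → (39.94,48.02) → (61.94,48.02) → (79.75,60.96) → (86.55,81.89), returning to the start.

Shape 6 is a line segment drawn with `<path>`. Its stroke #ff00ff means cut at S778, F1147. After flipping Y the toolpath is (14.61,15.72) → (54.39,42.38).

Shape 7 is a cubic bezier drawn with `<path>`. Its stroke #ff00ff means cut at S778, F1147. After flipping Y the toolpath is (78.73,26.43) → (83.82,21.13) → (84.85,18.47) → (84.81,19.21) → (86.69,24.09) → (93.48,33.86).

G21
G90
G0 X53.76 Y65.09
M3 S778
G1 X57.24 Y49.07 F1147
G1 X58.08 Y37.53
G1 X56.29 Y30.47
G1 X51.86 Y27.87
G1 X44.79 Y29.75
M5
G0 X104.10 Y24.83
M3 S778
G1 X102.34 Y30.26 F1147
G1 X97.72 Y33.62
G1 X92.00 Y33.62
G1 X87.38 Y30.26
G1 X85.62 Y24.83
G1 X87.38 Y19.40
G1 X92.00 Y16.04
G1 X97.72 Y16.04
G1 X102.34 Y19.40
G1 X104.10 Y24.83
M5
G0 X36.45 Y30.74
M3 S778
G1 X41.47 Y45.67 F1147
G1 X47.58 Y68.66
G1 X52.45 Y91.72
G1 X53.76 Y106.85
G1 X49.18 Y106.06
M5
G0 X87.16 Y113.68
M3 S778
G1 X93.59 Y114.26 F1147
G1 X86.84 Y101.59
G1 X75.42 Y83.70
G1 X67.86 Y68.63
G1 X72.65 Y64.40
M5
G0 X86.55 Y81.89
M3 S778
G1 X79.75 Y102.82 F1147
G1 X61.94 Y115.76
G1 X39.94 Y115.76
G1 X22.13 Y102.82
G1 X15.33 Y81.89
G1 X22.13 Y60.96
G1 X39.94 Y48.02
G1 X61.94 Y48.02
G1 X79.75 Y60.96
G1 X86.55 Y81.89
M5
G0 X14.61 Y15.72
M3 S778
G1 X54.39 Y42.38 F1147
M5
G0 X78.73 Y26.43
M3 S778
G1 X83.82 Y21.13 F1147
G1 X84.85 Y18.47
G1 X84.81 Y19.21
G1 X86.69 Y24.09
G1 X93.48 Y33.86
M5
G0 X0.00 Y0.00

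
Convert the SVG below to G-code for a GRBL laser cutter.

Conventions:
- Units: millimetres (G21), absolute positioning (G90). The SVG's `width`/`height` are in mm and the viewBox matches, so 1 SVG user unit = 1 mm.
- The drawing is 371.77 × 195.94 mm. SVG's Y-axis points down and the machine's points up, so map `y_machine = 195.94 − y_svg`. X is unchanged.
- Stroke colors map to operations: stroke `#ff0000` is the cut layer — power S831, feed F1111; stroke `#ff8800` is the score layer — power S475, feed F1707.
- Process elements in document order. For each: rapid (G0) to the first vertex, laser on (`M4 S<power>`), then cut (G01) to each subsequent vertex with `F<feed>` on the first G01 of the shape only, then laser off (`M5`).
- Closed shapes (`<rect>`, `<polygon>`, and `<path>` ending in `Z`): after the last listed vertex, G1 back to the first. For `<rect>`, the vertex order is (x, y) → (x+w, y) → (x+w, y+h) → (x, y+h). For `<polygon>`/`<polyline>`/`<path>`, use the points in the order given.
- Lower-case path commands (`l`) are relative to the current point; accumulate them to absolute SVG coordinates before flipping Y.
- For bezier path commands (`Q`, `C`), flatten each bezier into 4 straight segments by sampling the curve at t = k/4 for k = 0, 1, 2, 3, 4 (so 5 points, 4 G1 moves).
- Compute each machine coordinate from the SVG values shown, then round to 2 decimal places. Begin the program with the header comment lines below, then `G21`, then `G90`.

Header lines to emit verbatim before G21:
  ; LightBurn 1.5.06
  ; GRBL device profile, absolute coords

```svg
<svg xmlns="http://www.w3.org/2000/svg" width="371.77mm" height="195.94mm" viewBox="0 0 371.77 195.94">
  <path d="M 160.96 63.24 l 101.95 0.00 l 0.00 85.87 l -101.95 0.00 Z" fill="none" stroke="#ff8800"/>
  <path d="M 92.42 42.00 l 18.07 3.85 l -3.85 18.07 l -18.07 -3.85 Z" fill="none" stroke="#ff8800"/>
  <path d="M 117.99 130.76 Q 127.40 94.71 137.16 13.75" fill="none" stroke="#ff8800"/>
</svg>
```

1 u = 1 mm; y_m = 195.94 − y.

[1] `<path>` rectangle, #ff8800→score S475 F1707: (160.96,132.70) → (262.91,132.70) → (262.91,46.83) → (160.96,46.83) → (160.96,132.70) (closed)

[2] `<path>` regular polygon, #ff8800→score S475 F1707: (92.42,153.94) → (110.49,150.09) → (106.64,132.02) → (88.57,135.87) → (92.42,153.94) (closed)

[3] `<path>` quadratic bezier, #ff8800→score S475 F1707: (117.99,65.18) → (122.72,86.01) → (127.49,112.46) → (132.30,144.52) → (137.16,182.19)

; LightBurn 1.5.06
; GRBL device profile, absolute coords
G21
G90
G0 X160.96 Y132.70
M4 S475
G01 X262.91 Y132.70 F1707
G01 X262.91 Y46.83
G01 X160.96 Y46.83
G01 X160.96 Y132.70
M5
G0 X92.42 Y153.94
M4 S475
G01 X110.49 Y150.09 F1707
G01 X106.64 Y132.02
G01 X88.57 Y135.87
G01 X92.42 Y153.94
M5
G0 X117.99 Y65.18
M4 S475
G01 X122.72 Y86.01 F1707
G01 X127.49 Y112.46
G01 X132.30 Y144.52
G01 X137.16 Y182.19
M5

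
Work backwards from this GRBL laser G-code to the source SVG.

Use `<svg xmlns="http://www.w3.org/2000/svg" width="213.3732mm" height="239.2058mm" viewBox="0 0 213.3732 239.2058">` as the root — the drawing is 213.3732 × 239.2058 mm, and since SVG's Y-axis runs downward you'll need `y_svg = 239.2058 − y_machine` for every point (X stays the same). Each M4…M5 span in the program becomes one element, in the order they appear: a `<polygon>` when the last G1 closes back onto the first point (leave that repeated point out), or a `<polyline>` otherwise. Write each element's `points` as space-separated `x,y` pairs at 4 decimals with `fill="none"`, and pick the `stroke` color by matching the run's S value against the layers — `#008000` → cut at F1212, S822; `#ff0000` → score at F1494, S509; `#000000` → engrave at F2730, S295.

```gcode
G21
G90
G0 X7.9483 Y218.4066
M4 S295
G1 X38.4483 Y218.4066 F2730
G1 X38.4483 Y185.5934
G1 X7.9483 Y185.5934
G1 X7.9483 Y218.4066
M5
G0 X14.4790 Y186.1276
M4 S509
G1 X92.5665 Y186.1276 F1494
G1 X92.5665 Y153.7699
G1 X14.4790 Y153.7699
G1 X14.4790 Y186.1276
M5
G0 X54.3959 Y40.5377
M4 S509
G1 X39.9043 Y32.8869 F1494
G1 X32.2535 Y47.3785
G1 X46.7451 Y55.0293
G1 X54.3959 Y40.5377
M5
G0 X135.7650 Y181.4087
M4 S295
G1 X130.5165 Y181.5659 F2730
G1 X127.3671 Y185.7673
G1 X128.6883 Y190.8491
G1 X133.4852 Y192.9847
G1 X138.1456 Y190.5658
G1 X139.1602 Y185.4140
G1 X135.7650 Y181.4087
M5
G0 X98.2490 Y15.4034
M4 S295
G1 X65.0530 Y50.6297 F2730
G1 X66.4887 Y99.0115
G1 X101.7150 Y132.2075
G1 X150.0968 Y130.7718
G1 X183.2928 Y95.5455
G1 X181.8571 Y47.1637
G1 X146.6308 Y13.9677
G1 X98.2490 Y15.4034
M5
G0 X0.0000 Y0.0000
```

<svg xmlns="http://www.w3.org/2000/svg" width="213.3732mm" height="239.2058mm" viewBox="0 0 213.3732 239.2058">
  <polygon points="7.9483,20.7992 38.4483,20.7992 38.4483,53.6124 7.9483,53.6124" fill="none" stroke="#000000"/>
  <polygon points="14.4790,53.0782 92.5665,53.0782 92.5665,85.4359 14.4790,85.4359" fill="none" stroke="#ff0000"/>
  <polygon points="54.3959,198.6681 39.9043,206.3189 32.2535,191.8273 46.7451,184.1765" fill="none" stroke="#ff0000"/>
  <polygon points="135.7650,57.7971 130.5165,57.6399 127.3671,53.4385 128.6883,48.3567 133.4852,46.2211 138.1456,48.6400 139.1602,53.7918" fill="none" stroke="#000000"/>
  <polygon points="98.2490,223.8024 65.0530,188.5761 66.4887,140.1943 101.7150,106.9983 150.0968,108.4340 183.2928,143.6603 181.8571,192.0421 146.6308,225.2381" fill="none" stroke="#000000"/>
</svg>

Each laser-on run becomes one SVG element. Flip Y back into SVG space with y_svg = 239.2058 − y_machine.

Run 1: S295 ⇒ engrave layer `#000000`. The run returns to its start, so emit a `<polygon>` with points (Y-flipped): 7.9483,20.7992 38.4483,20.7992 38.4483,53.6124 7.9483,53.6124.

Run 2: S509 ⇒ score layer `#ff0000`. The run returns to its start, so emit a `<polygon>` with points (Y-flipped): 14.4790,53.0782 92.5665,53.0782 92.5665,85.4359 14.4790,85.4359.

Run 3: power S509 maps to stroke `#ff0000` (score). The run returns to its start, so emit a `<polygon>` with points (Y-flipped): 54.3959,198.6681 39.9043,206.3189 32.2535,191.8273 46.7451,184.1765.

Run 4: power S295 maps to stroke `#000000` (engrave). The run returns to its start, so emit a `<polygon>` with points (Y-flipped): 135.7650,57.7971 130.5165,57.6399 127.3671,53.4385 128.6883,48.3567 133.4852,46.2211 138.1456,48.6400 139.1602,53.7918.

Run 5: power S295 maps to stroke `#000000` (engrave). The run returns to its start, so emit a `<polygon>` with points (Y-flipped): 98.2490,223.8024 65.0530,188.5761 66.4887,140.1943 101.7150,106.9983 150.0968,108.4340 183.2928,143.6603 181.8571,192.0421 146.6308,225.2381.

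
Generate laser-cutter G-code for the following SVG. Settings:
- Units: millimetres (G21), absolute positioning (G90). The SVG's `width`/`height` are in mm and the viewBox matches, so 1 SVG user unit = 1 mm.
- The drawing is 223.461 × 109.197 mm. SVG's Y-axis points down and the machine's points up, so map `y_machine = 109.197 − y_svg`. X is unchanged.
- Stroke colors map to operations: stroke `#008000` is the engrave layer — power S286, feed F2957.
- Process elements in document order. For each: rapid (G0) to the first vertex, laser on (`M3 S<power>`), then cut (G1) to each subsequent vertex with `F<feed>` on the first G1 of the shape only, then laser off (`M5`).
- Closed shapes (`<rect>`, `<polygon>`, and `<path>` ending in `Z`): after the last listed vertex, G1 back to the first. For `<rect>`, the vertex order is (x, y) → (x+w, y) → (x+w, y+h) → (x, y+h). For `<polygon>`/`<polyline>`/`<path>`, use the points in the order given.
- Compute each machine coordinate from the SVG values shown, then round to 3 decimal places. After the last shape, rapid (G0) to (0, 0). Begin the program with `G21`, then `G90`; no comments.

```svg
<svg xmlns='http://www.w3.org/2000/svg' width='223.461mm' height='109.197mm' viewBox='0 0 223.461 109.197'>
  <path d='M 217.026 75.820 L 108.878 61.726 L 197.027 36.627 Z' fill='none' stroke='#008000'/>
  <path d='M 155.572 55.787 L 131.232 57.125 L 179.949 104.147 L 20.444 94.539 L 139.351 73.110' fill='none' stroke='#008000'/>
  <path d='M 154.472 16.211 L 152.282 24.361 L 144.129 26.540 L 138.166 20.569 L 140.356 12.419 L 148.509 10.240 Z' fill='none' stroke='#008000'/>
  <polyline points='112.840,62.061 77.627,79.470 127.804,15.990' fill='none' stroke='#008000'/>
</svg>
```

viewBox `0 0 223.461 109.197` with mm width/height → 1 unit = 1 mm. Flip: y_m = 109.197 − y_svg.

**Shape 1** — `<path>` closed polygon, stroke `#008000` → engrave (S286, F2957). Machine vertices: (217.026,33.377) → (108.878,47.471) → (197.027,72.570) → (217.026,33.377). Closed: final G1 returns to the first vertex.

**Shape 2** — `<path>` open polyline, stroke `#008000` → engrave (S286, F2957). Machine vertices: (155.572,53.410) → (131.232,52.072) → (179.949,5.050) → (20.444,14.658) → (139.351,36.087). Open path.

**Shape 3** — `<path>` regular polygon, stroke `#008000` → engrave (S286, F2957). Machine vertices: (154.472,92.986) → (152.282,84.836) → (144.129,82.657) → (138.166,88.628) → (140.356,96.778) → (148.509,98.957) → (154.472,92.986). Closed: final G1 returns to the first vertex.

**Shape 4** — `<polyline>` open polyline, stroke `#008000` → engrave (S286, F2957). Machine vertices: (112.840,47.136) → (77.627,29.727) → (127.804,93.207). Open path.

G21
G90
G0 X217.026 Y33.377
M3 S286
G1 X108.878 Y47.471 F2957
G1 X197.027 Y72.570
G1 X217.026 Y33.377
M5
G0 X155.572 Y53.410
M3 S286
G1 X131.232 Y52.072 F2957
G1 X179.949 Y5.050
G1 X20.444 Y14.658
G1 X139.351 Y36.087
M5
G0 X154.472 Y92.986
M3 S286
G1 X152.282 Y84.836 F2957
G1 X144.129 Y82.657
G1 X138.166 Y88.628
G1 X140.356 Y96.778
G1 X148.509 Y98.957
G1 X154.472 Y92.986
M5
G0 X112.840 Y47.136
M3 S286
G1 X77.627 Y29.727 F2957
G1 X127.804 Y93.207
M5
G0 X0.000 Y0.000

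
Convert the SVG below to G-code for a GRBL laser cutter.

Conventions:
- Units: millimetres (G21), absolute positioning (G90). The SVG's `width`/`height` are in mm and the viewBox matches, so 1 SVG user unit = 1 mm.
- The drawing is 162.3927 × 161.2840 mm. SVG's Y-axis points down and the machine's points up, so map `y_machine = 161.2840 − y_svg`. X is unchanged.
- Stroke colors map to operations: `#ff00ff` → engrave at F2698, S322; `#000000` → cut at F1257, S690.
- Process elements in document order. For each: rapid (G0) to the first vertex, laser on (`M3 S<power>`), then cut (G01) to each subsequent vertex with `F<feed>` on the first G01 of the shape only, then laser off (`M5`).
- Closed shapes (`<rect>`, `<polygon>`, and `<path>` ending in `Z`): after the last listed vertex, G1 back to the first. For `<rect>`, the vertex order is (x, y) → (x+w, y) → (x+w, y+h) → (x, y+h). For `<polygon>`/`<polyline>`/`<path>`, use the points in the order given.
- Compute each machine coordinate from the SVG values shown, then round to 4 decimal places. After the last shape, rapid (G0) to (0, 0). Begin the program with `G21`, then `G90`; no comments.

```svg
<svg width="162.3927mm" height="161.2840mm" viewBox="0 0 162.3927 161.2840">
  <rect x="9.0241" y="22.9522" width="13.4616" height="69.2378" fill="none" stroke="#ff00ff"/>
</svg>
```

Since the viewBox matches the mm dimensions, user units are millimetres directly. The only transform is the Y-flip y_m = 161.2840 − y_svg.

Shape 1 is a rectangle drawn with `<rect>`. Its stroke #ff00ff means engrave at S322, F2698. After flipping Y the toolpath is (9.0241,138.3318) → (22.4857,138.3318) → (22.4857,69.0940) → (9.0241,69.0940) → (9.0241,138.3318), returning to the start.

G21
G90
G0 X9.0241 Y138.3318
M3 S322
G01 X22.4857 Y138.3318 F2698
G01 X22.4857 Y69.0940
G01 X9.0241 Y69.0940
G01 X9.0241 Y138.3318
M5
G0 X0.0000 Y0.0000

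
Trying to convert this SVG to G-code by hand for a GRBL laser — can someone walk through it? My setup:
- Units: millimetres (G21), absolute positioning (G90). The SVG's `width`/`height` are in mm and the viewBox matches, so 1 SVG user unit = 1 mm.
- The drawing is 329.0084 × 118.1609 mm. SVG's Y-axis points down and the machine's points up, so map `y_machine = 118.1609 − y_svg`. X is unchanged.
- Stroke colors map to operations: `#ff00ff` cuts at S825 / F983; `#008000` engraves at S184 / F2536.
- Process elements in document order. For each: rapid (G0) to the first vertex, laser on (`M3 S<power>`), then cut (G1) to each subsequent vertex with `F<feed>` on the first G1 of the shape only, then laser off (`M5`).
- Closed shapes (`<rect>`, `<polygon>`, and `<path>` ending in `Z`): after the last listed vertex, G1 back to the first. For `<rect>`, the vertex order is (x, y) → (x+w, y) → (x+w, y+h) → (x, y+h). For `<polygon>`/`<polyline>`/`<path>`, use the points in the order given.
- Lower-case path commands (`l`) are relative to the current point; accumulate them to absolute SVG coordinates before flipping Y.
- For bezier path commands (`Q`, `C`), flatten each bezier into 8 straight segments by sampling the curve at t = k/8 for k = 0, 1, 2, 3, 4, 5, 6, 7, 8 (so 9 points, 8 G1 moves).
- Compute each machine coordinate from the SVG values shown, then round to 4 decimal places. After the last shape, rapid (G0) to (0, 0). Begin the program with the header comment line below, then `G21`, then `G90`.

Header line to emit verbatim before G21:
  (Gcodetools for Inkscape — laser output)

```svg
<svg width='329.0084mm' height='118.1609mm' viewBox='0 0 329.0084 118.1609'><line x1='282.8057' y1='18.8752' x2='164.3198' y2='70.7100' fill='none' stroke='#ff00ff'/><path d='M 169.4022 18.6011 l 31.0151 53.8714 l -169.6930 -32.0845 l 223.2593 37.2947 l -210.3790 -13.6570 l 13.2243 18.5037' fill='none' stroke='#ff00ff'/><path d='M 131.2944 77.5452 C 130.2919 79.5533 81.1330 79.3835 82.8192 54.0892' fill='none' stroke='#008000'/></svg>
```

(Gcodetools for Inkscape — laser output)
G21
G90
G0 X282.8057 Y99.2857
M3 S825
G1 X164.3198 Y47.4509 F983
M5
G0 X169.4022 Y99.5598
M3 S825
G1 X200.4173 Y45.6884 F983
G1 X30.7243 Y77.7729
G1 X253.9836 Y40.4782
G1 X43.6046 Y54.1352
G1 X56.8289 Y35.6315
M5
G0 X131.2944 Y40.6157
M3 S184
G1 X128.8545 Y40.0096 F2536
G1 X123.0601 Y39.8765
G1 X115.0714 Y40.4855
G1 X106.0485 Y42.1053
G1 X97.1517 Y45.0049
G1 X89.5411 Y49.4533
G1 X84.3769 Y55.7192
G1 X82.8192 Y64.0717
M5
G0 X0.0000 Y0.0000

viewBox `0 0 329.0084 118.1609` with mm width/height → 1 unit = 1 mm. Flip: y_m = 118.1609 − y_svg.

**Shape 1** — `<line>` line segment, stroke `#ff00ff` → cut (S825, F983). Machine vertices: (282.8057,99.2857) → (164.3198,47.4509). Open path.

**Shape 2** — `<path>` open polyline, stroke `#ff00ff` → cut (S825, F983). Machine vertices: (169.4022,99.5598) → (200.4173,45.6884) → (30.7243,77.7729) → (253.9836,40.4782) → (43.6046,54.1352) → (56.8289,35.6315). Open path.

**Shape 3** — `<path>` cubic bezier, stroke `#008000` → engrave (S184, F2536). Control points (SVG): P0=(131.2944,77.5452), P1=(130.2919,79.5533), P2=(81.1330,79.3835), P3=(82.8192,54.0892); sampled at t=k/8. Machine vertices: (131.2944,40.6157) → (128.8545,40.0096) → (123.0601,39.8765) → (115.0714,40.4855) → (106.0485,42.1053) → (97.1517,45.0049) → (89.5411,49.4533) → (84.3769,55.7192) → (82.8192,64.0717). Open path.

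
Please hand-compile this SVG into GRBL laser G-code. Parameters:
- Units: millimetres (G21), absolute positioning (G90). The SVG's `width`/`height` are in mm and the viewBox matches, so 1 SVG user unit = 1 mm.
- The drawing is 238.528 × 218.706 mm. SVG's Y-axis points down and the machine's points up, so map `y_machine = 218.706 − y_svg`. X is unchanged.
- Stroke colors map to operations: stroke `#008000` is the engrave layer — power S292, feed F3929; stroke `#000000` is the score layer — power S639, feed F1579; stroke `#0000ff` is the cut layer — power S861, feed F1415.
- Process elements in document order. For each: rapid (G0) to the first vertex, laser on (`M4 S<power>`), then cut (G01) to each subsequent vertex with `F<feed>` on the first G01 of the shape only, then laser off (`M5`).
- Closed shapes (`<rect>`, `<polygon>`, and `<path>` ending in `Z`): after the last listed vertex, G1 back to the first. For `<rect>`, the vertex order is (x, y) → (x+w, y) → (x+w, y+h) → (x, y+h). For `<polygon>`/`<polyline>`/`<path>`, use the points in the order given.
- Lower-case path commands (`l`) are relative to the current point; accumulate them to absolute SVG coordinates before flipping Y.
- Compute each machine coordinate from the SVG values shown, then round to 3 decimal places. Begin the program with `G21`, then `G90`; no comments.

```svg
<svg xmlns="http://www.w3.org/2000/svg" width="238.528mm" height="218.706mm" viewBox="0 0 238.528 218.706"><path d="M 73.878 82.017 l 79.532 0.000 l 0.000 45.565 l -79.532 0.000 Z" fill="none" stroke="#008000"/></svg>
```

G21
G90
G0 X73.878 Y136.689
M4 S292
G01 X153.410 Y136.689 F3929
G01 X153.410 Y91.124
G01 X73.878 Y91.124
G01 X73.878 Y136.689
M5

Since the viewBox matches the mm dimensions, user units are millimetres directly. The only transform is the Y-flip y_m = 218.706 − y_svg.

Shape 1 is a rectangle drawn with `<path>`. Its stroke #008000 means engrave at S292, F3929. After flipping Y the toolpath is (73.878,136.689) → (153.410,136.689) → (153.410,91.124) → (73.878,91.124) → (73.878,136.689), returning to the start.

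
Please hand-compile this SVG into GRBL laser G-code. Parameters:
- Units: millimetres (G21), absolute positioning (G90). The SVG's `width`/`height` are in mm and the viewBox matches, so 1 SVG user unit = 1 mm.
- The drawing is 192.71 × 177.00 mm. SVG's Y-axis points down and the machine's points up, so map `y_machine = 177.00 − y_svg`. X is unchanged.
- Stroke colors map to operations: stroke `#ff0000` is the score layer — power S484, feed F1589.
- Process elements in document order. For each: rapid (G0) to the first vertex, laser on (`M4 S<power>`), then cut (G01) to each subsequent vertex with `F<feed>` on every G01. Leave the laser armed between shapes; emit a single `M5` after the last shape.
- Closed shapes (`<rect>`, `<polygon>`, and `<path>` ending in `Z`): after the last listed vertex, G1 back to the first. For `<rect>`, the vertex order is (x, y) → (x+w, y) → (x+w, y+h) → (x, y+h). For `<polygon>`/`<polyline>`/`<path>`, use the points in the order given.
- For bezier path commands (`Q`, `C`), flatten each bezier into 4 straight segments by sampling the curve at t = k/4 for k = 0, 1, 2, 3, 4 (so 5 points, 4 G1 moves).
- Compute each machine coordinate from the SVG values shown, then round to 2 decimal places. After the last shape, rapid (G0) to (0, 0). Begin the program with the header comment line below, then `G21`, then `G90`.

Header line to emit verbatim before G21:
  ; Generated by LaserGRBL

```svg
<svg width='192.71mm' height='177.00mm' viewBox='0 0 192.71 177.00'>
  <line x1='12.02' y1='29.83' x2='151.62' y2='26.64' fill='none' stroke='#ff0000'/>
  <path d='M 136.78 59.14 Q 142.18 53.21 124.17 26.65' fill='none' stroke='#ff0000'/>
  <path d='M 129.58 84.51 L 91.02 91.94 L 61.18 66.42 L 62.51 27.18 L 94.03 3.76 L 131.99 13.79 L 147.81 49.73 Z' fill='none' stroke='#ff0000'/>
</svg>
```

viewBox `0 0 192.71 177.00` with mm width/height → 1 unit = 1 mm. Flip: y_m = 177.00 − y_svg.

**Shape 1** — `<line>` line segment, stroke `#ff0000` → score (S484, F1589). Machine vertices: (12.02,147.17) → (151.62,150.36). Open path.

**Shape 2** — `<path>` quadratic bezier, stroke `#ff0000` → score (S484, F1589). Control points (SVG): P0=(136.78,59.14), P1=(142.18,53.21), P2=(124.17,26.65); sampled at t=k/4. Machine vertices: (136.78,117.86) → (138.02,122.11) → (136.33,128.95) → (131.71,138.36) → (124.17,150.35). Open path.

**Shape 3** — `<path>` regular polygon, stroke `#ff0000` → score (S484, F1589). Machine vertices: (129.58,92.49) → (91.02,85.06) → (61.18,110.58) → (62.51,149.82) → (94.03,173.24) → (131.99,163.21) → (147.81,127.27) → (129.58,92.49). Closed: final G1 returns to the first vertex.

; Generated by LaserGRBL
G21
G90
G0 X12.02 Y147.17
M4 S484
G01 X151.62 Y150.36 F1589
G0 X136.78 Y117.86
M4 S484
G01 X138.02 Y122.11 F1589
G01 X136.33 Y128.95 F1589
G01 X131.71 Y138.36 F1589
G01 X124.17 Y150.35 F1589
G0 X129.58 Y92.49
M4 S484
G01 X91.02 Y85.06 F1589
G01 X61.18 Y110.58 F1589
G01 X62.51 Y149.82 F1589
G01 X94.03 Y173.24 F1589
G01 X131.99 Y163.21 F1589
G01 X147.81 Y127.27 F1589
G01 X129.58 Y92.49 F1589
M5
G0 X0.00 Y0.00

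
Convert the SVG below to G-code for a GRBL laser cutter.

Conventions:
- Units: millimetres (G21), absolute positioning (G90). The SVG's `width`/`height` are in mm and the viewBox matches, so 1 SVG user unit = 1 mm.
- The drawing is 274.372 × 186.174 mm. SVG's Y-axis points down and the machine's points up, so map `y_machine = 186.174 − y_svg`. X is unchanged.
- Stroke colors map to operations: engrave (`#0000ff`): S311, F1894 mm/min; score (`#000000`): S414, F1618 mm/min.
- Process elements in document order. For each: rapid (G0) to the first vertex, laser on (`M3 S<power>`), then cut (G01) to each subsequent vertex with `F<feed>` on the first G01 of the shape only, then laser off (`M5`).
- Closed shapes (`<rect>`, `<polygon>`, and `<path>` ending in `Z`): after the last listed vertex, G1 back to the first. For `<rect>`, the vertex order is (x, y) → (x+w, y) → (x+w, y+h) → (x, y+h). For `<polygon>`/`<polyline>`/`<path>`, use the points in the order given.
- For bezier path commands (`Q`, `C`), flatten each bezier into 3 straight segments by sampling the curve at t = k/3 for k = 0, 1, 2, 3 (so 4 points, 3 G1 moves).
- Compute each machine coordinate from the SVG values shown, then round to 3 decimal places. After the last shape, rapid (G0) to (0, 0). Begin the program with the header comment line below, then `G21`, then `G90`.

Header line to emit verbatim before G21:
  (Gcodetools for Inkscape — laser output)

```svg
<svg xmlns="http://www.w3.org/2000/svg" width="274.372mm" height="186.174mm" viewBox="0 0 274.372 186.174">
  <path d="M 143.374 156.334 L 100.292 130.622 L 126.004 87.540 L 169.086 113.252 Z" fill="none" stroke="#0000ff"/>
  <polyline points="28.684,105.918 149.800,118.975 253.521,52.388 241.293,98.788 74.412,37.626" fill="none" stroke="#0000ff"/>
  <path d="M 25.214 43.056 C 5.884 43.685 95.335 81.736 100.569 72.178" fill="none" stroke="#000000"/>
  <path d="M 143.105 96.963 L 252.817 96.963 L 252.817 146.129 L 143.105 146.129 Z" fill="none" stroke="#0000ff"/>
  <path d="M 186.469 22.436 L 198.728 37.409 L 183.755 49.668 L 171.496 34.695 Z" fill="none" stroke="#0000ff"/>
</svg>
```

viewBox `0 0 274.372 186.174` with mm width/height → 1 unit = 1 mm. Flip: y_m = 186.174 − y_svg.

**Shape 1** — `<path>` regular polygon, stroke `#0000ff` → engrave (S311, F1894). Machine vertices: (143.374,29.840) → (100.292,55.552) → (126.004,98.634) → (169.086,72.922) → (143.374,29.840). Closed: final G1 returns to the first vertex.

**Shape 2** — `<polyline>` open polyline, stroke `#0000ff` → engrave (S311, F1894). Machine vertices: (28.684,80.256) → (149.800,67.199) → (253.521,133.786) → (241.293,87.386) → (74.412,148.548). Open path.

**Shape 3** — `<path>` cubic bezier, stroke `#000000` → score (S414, F1618). Control points (SVG): P0=(25.214,43.056), P1=(5.884,43.685), P2=(95.335,81.736), P3=(100.569,72.178); sampled at t=k/3. Machine vertices: (25.214,143.118) → (34.996,133.164) → (74.411,117.158) → (100.569,113.996). Open path.

**Shape 4** — `<path>` rectangle, stroke `#0000ff` → engrave (S311, F1894). Machine vertices: (143.105,89.211) → (252.817,89.211) → (252.817,40.045) → (143.105,40.045) → (143.105,89.211). Closed: final G1 returns to the first vertex.

**Shape 5** — `<path>` regular polygon, stroke `#0000ff` → engrave (S311, F1894). Machine vertices: (186.469,163.738) → (198.728,148.765) → (183.755,136.506) → (171.496,151.479) → (186.469,163.738). Closed: final G1 returns to the first vertex.

(Gcodetools for Inkscape — laser output)
G21
G90
G0 X143.374 Y29.840
M3 S311
G01 X100.292 Y55.552 F1894
G01 X126.004 Y98.634
G01 X169.086 Y72.922
G01 X143.374 Y29.840
M5
G0 X28.684 Y80.256
M3 S311
G01 X149.800 Y67.199 F1894
G01 X253.521 Y133.786
G01 X241.293 Y87.386
G01 X74.412 Y148.548
M5
G0 X25.214 Y143.118
M3 S414
G01 X34.996 Y133.164 F1618
G01 X74.411 Y117.158
G01 X100.569 Y113.996
M5
G0 X143.105 Y89.211
M3 S311
G01 X252.817 Y89.211 F1894
G01 X252.817 Y40.045
G01 X143.105 Y40.045
G01 X143.105 Y89.211
M5
G0 X186.469 Y163.738
M3 S311
G01 X198.728 Y148.765 F1894
G01 X183.755 Y136.506
G01 X171.496 Y151.479
G01 X186.469 Y163.738
M5
G0 X0.000 Y0.000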